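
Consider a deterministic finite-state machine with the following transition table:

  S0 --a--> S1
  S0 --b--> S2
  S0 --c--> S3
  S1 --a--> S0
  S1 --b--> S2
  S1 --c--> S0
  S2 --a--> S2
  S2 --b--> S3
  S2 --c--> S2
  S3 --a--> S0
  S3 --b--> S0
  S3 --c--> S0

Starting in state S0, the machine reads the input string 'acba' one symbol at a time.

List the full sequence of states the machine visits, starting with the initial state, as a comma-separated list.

Start: S0
  read 'a': S0 --a--> S1
  read 'c': S1 --c--> S0
  read 'b': S0 --b--> S2
  read 'a': S2 --a--> S2

Answer: S0, S1, S0, S2, S2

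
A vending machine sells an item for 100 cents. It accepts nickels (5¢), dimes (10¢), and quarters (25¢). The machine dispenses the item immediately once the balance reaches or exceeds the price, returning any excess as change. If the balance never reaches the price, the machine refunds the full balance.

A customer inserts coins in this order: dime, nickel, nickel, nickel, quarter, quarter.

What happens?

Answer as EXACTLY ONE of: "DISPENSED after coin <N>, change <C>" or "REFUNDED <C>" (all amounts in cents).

Answer: REFUNDED 75

Derivation:
Price: 100¢
Coin 1 (dime, 10¢): balance = 10¢
Coin 2 (nickel, 5¢): balance = 15¢
Coin 3 (nickel, 5¢): balance = 20¢
Coin 4 (nickel, 5¢): balance = 25¢
Coin 5 (quarter, 25¢): balance = 50¢
Coin 6 (quarter, 25¢): balance = 75¢
All coins inserted, balance 75¢ < price 100¢ → REFUND 75¢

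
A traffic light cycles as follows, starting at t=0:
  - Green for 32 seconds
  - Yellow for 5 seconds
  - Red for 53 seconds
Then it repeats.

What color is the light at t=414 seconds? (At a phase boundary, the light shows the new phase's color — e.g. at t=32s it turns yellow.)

Answer: red

Derivation:
Cycle length = 32 + 5 + 53 = 90s
t = 414, phase_t = 414 mod 90 = 54
54 >= 37 → RED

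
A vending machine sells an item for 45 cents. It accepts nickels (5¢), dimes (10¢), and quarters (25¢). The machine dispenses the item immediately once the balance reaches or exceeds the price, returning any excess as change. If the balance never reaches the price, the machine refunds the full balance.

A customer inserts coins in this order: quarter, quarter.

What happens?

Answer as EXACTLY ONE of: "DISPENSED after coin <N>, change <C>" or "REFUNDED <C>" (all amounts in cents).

Price: 45¢
Coin 1 (quarter, 25¢): balance = 25¢
Coin 2 (quarter, 25¢): balance = 50¢
  → balance >= price → DISPENSE, change = 50 - 45 = 5¢

Answer: DISPENSED after coin 2, change 5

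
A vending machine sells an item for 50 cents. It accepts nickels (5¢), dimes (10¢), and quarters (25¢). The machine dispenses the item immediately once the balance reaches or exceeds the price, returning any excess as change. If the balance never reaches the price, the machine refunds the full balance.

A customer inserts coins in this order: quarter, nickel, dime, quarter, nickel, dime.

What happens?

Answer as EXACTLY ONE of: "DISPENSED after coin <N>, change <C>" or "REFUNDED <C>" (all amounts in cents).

Price: 50¢
Coin 1 (quarter, 25¢): balance = 25¢
Coin 2 (nickel, 5¢): balance = 30¢
Coin 3 (dime, 10¢): balance = 40¢
Coin 4 (quarter, 25¢): balance = 65¢
  → balance >= price → DISPENSE, change = 65 - 50 = 15¢

Answer: DISPENSED after coin 4, change 15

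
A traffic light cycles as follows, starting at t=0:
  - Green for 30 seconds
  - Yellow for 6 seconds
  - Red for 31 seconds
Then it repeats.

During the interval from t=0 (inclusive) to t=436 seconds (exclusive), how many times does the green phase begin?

Cycle = 30+6+31 = 67s
green phase starts at t = k*67 + 0 for k=0,1,2,...
Need k*67+0 < 436 → k < 6.507
k ∈ {0, ..., 6} → 7 starts

Answer: 7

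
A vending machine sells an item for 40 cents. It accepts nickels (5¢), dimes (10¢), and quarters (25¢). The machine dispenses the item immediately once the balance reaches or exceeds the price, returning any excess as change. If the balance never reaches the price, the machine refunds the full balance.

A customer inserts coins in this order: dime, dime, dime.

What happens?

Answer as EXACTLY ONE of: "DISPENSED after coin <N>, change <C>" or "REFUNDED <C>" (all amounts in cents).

Price: 40¢
Coin 1 (dime, 10¢): balance = 10¢
Coin 2 (dime, 10¢): balance = 20¢
Coin 3 (dime, 10¢): balance = 30¢
All coins inserted, balance 30¢ < price 40¢ → REFUND 30¢

Answer: REFUNDED 30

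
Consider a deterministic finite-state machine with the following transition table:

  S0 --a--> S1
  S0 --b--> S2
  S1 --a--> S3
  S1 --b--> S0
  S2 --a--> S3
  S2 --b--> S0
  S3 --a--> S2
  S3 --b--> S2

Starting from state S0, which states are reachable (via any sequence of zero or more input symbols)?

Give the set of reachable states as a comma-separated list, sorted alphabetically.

Answer: S0, S1, S2, S3

Derivation:
BFS from S0:
  visit S0: S0--a-->S1 (new), S0--b-->S2 (new)
  visit S1: S1--a-->S3 (new), S1--b-->S0 (seen)
  visit S2: S2--a-->S3 (seen), S2--b-->S0 (seen)
  visit S3: S3--a-->S2 (seen), S3--b-->S2 (seen)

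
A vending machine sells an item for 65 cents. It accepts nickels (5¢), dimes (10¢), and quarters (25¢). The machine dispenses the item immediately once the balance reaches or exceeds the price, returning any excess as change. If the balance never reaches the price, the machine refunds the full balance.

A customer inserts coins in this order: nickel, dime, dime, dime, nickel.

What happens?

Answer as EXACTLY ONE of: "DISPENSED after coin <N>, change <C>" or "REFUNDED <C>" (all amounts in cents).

Price: 65¢
Coin 1 (nickel, 5¢): balance = 5¢
Coin 2 (dime, 10¢): balance = 15¢
Coin 3 (dime, 10¢): balance = 25¢
Coin 4 (dime, 10¢): balance = 35¢
Coin 5 (nickel, 5¢): balance = 40¢
All coins inserted, balance 40¢ < price 65¢ → REFUND 40¢

Answer: REFUNDED 40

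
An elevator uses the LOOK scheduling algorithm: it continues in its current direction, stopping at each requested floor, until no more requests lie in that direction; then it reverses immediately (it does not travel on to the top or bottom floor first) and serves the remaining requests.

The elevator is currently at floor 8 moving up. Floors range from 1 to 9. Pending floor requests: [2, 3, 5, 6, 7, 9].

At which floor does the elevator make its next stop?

Answer: 9

Derivation:
Current floor: 8, direction: up
Requests above: [9]
Requests below: [2, 3, 5, 6, 7]
Moving up and requests lie above → nearest above is min([9]) = 9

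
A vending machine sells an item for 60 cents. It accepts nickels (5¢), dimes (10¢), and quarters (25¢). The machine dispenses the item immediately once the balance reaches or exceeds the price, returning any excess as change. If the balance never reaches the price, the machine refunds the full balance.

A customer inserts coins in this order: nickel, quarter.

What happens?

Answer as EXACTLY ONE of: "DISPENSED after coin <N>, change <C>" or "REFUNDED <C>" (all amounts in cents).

Price: 60¢
Coin 1 (nickel, 5¢): balance = 5¢
Coin 2 (quarter, 25¢): balance = 30¢
All coins inserted, balance 30¢ < price 60¢ → REFUND 30¢

Answer: REFUNDED 30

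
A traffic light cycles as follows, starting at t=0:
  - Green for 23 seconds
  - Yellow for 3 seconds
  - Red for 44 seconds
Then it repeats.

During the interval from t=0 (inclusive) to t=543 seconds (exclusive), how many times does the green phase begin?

Cycle = 23+3+44 = 70s
green phase starts at t = k*70 + 0 for k=0,1,2,...
Need k*70+0 < 543 → k < 7.757
k ∈ {0, ..., 7} → 8 starts

Answer: 8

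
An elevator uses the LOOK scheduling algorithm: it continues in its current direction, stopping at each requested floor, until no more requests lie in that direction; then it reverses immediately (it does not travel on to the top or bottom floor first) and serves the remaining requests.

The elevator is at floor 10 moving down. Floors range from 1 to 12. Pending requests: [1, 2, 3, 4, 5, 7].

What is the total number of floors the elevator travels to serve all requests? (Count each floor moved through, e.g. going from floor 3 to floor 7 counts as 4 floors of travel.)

Answer: 9

Derivation:
Start at floor 10 moving down, LOOK stop order: [7, 5, 4, 3, 2, 1]
  10 → 7: |7-10| = 3, total = 3
  7 → 5: |5-7| = 2, total = 5
  5 → 4: |4-5| = 1, total = 6
  4 → 3: |3-4| = 1, total = 7
  3 → 2: |2-3| = 1, total = 8
  2 → 1: |1-2| = 1, total = 9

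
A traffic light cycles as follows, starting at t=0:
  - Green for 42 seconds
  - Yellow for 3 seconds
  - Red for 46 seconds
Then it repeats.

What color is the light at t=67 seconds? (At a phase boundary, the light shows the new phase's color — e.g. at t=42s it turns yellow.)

Cycle length = 42 + 3 + 46 = 91s
t = 67, phase_t = 67 mod 91 = 67
67 >= 45 → RED

Answer: red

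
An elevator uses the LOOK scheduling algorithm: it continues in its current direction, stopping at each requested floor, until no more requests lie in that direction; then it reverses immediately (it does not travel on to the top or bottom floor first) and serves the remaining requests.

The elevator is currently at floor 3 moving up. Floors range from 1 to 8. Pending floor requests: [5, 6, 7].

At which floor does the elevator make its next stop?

Answer: 5

Derivation:
Current floor: 3, direction: up
Requests above: [5, 6, 7]
Requests below: []
Moving up and requests lie above → nearest above is min([5, 6, 7]) = 5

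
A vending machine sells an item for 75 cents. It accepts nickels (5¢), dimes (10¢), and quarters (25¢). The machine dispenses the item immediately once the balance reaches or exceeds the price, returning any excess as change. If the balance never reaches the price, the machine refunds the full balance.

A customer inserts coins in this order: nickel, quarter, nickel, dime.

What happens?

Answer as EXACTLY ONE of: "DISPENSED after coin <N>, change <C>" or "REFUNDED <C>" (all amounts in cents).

Price: 75¢
Coin 1 (nickel, 5¢): balance = 5¢
Coin 2 (quarter, 25¢): balance = 30¢
Coin 3 (nickel, 5¢): balance = 35¢
Coin 4 (dime, 10¢): balance = 45¢
All coins inserted, balance 45¢ < price 75¢ → REFUND 45¢

Answer: REFUNDED 45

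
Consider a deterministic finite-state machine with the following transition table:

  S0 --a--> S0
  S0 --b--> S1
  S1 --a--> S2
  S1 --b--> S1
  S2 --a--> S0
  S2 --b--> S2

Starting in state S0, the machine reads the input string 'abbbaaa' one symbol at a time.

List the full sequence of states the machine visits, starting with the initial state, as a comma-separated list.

Answer: S0, S0, S1, S1, S1, S2, S0, S0

Derivation:
Start: S0
  read 'a': S0 --a--> S0
  read 'b': S0 --b--> S1
  read 'b': S1 --b--> S1
  read 'b': S1 --b--> S1
  read 'a': S1 --a--> S2
  read 'a': S2 --a--> S0
  read 'a': S0 --a--> S0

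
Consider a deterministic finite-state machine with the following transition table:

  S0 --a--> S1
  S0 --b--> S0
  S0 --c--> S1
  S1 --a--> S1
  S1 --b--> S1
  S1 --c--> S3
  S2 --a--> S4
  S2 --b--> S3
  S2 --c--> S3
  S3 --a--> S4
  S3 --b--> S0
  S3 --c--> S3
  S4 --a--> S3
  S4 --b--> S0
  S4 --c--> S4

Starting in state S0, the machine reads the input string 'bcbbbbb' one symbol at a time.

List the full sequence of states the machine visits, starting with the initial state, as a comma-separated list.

Start: S0
  read 'b': S0 --b--> S0
  read 'c': S0 --c--> S1
  read 'b': S1 --b--> S1
  read 'b': S1 --b--> S1
  read 'b': S1 --b--> S1
  read 'b': S1 --b--> S1
  read 'b': S1 --b--> S1

Answer: S0, S0, S1, S1, S1, S1, S1, S1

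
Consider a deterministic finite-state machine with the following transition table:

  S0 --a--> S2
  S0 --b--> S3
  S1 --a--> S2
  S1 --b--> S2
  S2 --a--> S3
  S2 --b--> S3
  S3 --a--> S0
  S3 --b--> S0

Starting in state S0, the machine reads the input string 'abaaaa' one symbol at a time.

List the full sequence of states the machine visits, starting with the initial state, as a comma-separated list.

Answer: S0, S2, S3, S0, S2, S3, S0

Derivation:
Start: S0
  read 'a': S0 --a--> S2
  read 'b': S2 --b--> S3
  read 'a': S3 --a--> S0
  read 'a': S0 --a--> S2
  read 'a': S2 --a--> S3
  read 'a': S3 --a--> S0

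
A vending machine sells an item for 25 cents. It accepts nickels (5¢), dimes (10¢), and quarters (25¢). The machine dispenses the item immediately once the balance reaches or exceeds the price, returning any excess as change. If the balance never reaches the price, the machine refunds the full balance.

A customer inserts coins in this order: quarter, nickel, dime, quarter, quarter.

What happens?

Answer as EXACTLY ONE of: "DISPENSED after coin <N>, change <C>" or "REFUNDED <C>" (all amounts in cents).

Answer: DISPENSED after coin 1, change 0

Derivation:
Price: 25¢
Coin 1 (quarter, 25¢): balance = 25¢
  → balance >= price → DISPENSE, change = 25 - 25 = 0¢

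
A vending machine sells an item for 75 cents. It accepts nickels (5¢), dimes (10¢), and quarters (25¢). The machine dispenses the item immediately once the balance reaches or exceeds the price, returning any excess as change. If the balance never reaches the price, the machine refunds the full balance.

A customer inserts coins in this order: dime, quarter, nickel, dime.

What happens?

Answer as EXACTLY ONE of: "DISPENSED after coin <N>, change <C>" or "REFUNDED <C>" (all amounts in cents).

Price: 75¢
Coin 1 (dime, 10¢): balance = 10¢
Coin 2 (quarter, 25¢): balance = 35¢
Coin 3 (nickel, 5¢): balance = 40¢
Coin 4 (dime, 10¢): balance = 50¢
All coins inserted, balance 50¢ < price 75¢ → REFUND 50¢

Answer: REFUNDED 50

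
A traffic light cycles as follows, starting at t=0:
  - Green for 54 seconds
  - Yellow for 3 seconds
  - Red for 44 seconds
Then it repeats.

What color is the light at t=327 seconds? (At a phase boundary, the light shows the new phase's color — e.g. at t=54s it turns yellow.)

Cycle length = 54 + 3 + 44 = 101s
t = 327, phase_t = 327 mod 101 = 24
24 < 54 (green end) → GREEN

Answer: green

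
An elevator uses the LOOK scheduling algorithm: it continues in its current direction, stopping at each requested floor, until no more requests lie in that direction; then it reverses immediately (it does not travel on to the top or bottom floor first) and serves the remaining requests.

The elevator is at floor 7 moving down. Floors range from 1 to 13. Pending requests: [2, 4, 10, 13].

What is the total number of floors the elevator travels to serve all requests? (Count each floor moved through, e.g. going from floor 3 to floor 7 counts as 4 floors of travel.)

Answer: 16

Derivation:
Start at floor 7 moving down, LOOK stop order: [4, 2, 10, 13]
  7 → 4: |4-7| = 3, total = 3
  4 → 2: |2-4| = 2, total = 5
  2 → 10: |10-2| = 8, total = 13
  10 → 13: |13-10| = 3, total = 16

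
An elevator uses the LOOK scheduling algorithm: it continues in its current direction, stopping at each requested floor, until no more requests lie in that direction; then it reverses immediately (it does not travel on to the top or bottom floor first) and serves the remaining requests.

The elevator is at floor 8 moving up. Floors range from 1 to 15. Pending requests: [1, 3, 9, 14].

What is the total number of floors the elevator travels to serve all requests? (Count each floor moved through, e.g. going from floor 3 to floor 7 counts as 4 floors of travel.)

Start at floor 8 moving up, LOOK stop order: [9, 14, 3, 1]
  8 → 9: |9-8| = 1, total = 1
  9 → 14: |14-9| = 5, total = 6
  14 → 3: |3-14| = 11, total = 17
  3 → 1: |1-3| = 2, total = 19

Answer: 19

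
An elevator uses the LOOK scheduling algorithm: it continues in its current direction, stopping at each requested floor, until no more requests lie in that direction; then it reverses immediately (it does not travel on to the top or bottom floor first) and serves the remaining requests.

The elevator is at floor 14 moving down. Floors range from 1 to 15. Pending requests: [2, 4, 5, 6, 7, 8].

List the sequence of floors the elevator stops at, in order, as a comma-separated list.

Answer: 8, 7, 6, 5, 4, 2

Derivation:
Current: 14, moving DOWN
Serve below first (descending): [8, 7, 6, 5, 4, 2]
Then reverse, serve above (ascending): []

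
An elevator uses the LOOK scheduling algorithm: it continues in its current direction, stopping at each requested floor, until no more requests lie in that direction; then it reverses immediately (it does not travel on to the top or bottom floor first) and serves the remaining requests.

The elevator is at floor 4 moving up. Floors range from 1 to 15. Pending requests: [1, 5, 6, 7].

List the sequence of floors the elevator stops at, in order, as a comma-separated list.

Answer: 5, 6, 7, 1

Derivation:
Current: 4, moving UP
Serve above first (ascending): [5, 6, 7]
Then reverse, serve below (descending): [1]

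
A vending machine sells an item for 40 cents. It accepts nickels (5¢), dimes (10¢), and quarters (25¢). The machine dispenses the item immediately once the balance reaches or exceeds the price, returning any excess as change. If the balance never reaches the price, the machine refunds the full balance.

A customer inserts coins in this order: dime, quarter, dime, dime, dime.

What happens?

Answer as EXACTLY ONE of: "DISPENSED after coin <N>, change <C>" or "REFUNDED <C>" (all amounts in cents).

Answer: DISPENSED after coin 3, change 5

Derivation:
Price: 40¢
Coin 1 (dime, 10¢): balance = 10¢
Coin 2 (quarter, 25¢): balance = 35¢
Coin 3 (dime, 10¢): balance = 45¢
  → balance >= price → DISPENSE, change = 45 - 40 = 5¢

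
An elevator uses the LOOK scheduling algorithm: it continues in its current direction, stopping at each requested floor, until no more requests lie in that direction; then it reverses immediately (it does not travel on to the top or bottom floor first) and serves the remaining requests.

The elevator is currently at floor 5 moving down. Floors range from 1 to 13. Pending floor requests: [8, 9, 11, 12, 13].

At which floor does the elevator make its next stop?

Current floor: 5, direction: down
Requests above: [8, 9, 11, 12, 13]
Requests below: []
Moving down but no requests below → reverse; nearest above is min([8, 9, 11, 12, 13]) = 8

Answer: 8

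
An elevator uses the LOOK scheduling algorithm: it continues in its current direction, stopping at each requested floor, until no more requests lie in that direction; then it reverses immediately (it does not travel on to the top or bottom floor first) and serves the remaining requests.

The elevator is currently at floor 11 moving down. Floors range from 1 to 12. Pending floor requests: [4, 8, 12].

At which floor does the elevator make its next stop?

Current floor: 11, direction: down
Requests above: [12]
Requests below: [4, 8]
Moving down and requests lie below → nearest below is max([4, 8]) = 8

Answer: 8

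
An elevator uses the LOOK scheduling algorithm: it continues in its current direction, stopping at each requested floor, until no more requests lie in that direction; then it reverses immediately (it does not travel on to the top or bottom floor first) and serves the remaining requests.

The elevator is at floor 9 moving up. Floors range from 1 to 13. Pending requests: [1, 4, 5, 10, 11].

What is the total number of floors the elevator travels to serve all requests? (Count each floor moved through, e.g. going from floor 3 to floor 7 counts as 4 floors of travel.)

Answer: 12

Derivation:
Start at floor 9 moving up, LOOK stop order: [10, 11, 5, 4, 1]
  9 → 10: |10-9| = 1, total = 1
  10 → 11: |11-10| = 1, total = 2
  11 → 5: |5-11| = 6, total = 8
  5 → 4: |4-5| = 1, total = 9
  4 → 1: |1-4| = 3, total = 12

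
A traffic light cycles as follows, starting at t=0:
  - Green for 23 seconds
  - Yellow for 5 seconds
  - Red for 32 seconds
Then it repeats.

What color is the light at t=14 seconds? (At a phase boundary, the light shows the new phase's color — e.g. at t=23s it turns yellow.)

Answer: green

Derivation:
Cycle length = 23 + 5 + 32 = 60s
t = 14, phase_t = 14 mod 60 = 14
14 < 23 (green end) → GREEN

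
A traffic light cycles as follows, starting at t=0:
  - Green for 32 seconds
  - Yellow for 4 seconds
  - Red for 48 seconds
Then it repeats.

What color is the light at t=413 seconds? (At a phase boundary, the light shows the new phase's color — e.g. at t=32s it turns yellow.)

Cycle length = 32 + 4 + 48 = 84s
t = 413, phase_t = 413 mod 84 = 77
77 >= 36 → RED

Answer: red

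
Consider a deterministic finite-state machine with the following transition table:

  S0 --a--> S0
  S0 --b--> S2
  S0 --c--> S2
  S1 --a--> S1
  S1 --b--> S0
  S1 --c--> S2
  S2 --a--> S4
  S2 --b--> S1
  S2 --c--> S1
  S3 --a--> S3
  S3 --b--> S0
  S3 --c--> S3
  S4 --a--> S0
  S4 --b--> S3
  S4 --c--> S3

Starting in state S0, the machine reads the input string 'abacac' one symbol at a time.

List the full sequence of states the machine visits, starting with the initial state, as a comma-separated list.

Start: S0
  read 'a': S0 --a--> S0
  read 'b': S0 --b--> S2
  read 'a': S2 --a--> S4
  read 'c': S4 --c--> S3
  read 'a': S3 --a--> S3
  read 'c': S3 --c--> S3

Answer: S0, S0, S2, S4, S3, S3, S3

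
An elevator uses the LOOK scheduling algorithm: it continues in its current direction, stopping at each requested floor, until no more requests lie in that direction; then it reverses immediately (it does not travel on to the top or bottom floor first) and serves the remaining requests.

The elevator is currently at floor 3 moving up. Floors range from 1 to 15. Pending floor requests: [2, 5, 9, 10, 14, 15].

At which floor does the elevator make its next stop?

Answer: 5

Derivation:
Current floor: 3, direction: up
Requests above: [5, 9, 10, 14, 15]
Requests below: [2]
Moving up and requests lie above → nearest above is min([5, 9, 10, 14, 15]) = 5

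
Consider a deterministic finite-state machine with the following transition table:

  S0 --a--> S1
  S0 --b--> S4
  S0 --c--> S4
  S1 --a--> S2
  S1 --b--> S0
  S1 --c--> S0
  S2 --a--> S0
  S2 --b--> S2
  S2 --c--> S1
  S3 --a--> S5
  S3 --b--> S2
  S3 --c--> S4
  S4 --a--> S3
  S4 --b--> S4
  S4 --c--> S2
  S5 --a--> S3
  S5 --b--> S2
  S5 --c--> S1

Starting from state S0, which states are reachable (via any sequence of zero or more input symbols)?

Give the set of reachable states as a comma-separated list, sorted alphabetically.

BFS from S0:
  visit S0: S0--a-->S1 (new), S0--b-->S4 (new), S0--c-->S4 (seen)
  visit S1: S1--a-->S2 (new), S1--b-->S0 (seen), S1--c-->S0 (seen)
  visit S4: S4--a-->S3 (new), S4--b-->S4 (seen), S4--c-->S2 (seen)
  visit S2: S2--a-->S0 (seen), S2--b-->S2 (seen), S2--c-->S1 (seen)
  visit S3: S3--a-->S5 (new), S3--b-->S2 (seen), S3--c-->S4 (seen)
  visit S5: S5--a-->S3 (seen), S5--b-->S2 (seen), S5--c-->S1 (seen)

Answer: S0, S1, S2, S3, S4, S5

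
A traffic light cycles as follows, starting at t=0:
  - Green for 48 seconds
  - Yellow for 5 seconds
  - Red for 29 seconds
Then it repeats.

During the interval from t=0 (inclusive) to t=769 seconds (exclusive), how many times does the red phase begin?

Cycle = 48+5+29 = 82s
red phase starts at t = k*82 + 53 for k=0,1,2,...
Need k*82+53 < 769 → k < 8.732
k ∈ {0, ..., 8} → 9 starts

Answer: 9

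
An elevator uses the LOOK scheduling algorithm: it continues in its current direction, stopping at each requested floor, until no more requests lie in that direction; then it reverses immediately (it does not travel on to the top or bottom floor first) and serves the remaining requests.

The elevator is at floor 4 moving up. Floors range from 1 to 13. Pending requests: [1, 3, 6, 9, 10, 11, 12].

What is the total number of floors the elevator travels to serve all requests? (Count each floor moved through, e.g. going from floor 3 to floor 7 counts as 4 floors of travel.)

Start at floor 4 moving up, LOOK stop order: [6, 9, 10, 11, 12, 3, 1]
  4 → 6: |6-4| = 2, total = 2
  6 → 9: |9-6| = 3, total = 5
  9 → 10: |10-9| = 1, total = 6
  10 → 11: |11-10| = 1, total = 7
  11 → 12: |12-11| = 1, total = 8
  12 → 3: |3-12| = 9, total = 17
  3 → 1: |1-3| = 2, total = 19

Answer: 19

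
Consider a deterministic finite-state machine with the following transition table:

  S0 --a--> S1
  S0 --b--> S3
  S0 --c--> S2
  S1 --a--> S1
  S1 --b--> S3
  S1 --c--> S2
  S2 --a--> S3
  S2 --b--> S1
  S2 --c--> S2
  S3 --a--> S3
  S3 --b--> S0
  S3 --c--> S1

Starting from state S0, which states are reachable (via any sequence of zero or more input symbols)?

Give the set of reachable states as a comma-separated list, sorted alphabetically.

BFS from S0:
  visit S0: S0--a-->S1 (new), S0--b-->S3 (new), S0--c-->S2 (new)
  visit S1: S1--a-->S1 (seen), S1--b-->S3 (seen), S1--c-->S2 (seen)
  visit S3: S3--a-->S3 (seen), S3--b-->S0 (seen), S3--c-->S1 (seen)
  visit S2: S2--a-->S3 (seen), S2--b-->S1 (seen), S2--c-->S2 (seen)

Answer: S0, S1, S2, S3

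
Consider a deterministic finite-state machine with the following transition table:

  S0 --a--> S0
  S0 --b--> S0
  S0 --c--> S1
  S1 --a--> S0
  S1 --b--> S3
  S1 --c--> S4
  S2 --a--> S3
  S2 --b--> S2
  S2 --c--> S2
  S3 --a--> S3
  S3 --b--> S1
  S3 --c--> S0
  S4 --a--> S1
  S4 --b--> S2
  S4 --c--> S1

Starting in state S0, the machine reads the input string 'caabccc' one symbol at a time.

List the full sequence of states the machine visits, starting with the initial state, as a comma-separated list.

Start: S0
  read 'c': S0 --c--> S1
  read 'a': S1 --a--> S0
  read 'a': S0 --a--> S0
  read 'b': S0 --b--> S0
  read 'c': S0 --c--> S1
  read 'c': S1 --c--> S4
  read 'c': S4 --c--> S1

Answer: S0, S1, S0, S0, S0, S1, S4, S1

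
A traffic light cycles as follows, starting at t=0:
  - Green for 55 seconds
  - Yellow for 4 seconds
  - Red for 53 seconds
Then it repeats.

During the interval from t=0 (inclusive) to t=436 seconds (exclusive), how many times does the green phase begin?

Cycle = 55+4+53 = 112s
green phase starts at t = k*112 + 0 for k=0,1,2,...
Need k*112+0 < 436 → k < 3.893
k ∈ {0, ..., 3} → 4 starts

Answer: 4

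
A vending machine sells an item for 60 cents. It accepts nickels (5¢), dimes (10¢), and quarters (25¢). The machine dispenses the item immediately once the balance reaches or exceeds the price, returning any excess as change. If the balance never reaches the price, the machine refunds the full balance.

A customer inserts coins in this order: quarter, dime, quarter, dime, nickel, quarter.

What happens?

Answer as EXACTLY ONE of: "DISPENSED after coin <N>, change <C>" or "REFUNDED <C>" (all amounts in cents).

Price: 60¢
Coin 1 (quarter, 25¢): balance = 25¢
Coin 2 (dime, 10¢): balance = 35¢
Coin 3 (quarter, 25¢): balance = 60¢
  → balance >= price → DISPENSE, change = 60 - 60 = 0¢

Answer: DISPENSED after coin 3, change 0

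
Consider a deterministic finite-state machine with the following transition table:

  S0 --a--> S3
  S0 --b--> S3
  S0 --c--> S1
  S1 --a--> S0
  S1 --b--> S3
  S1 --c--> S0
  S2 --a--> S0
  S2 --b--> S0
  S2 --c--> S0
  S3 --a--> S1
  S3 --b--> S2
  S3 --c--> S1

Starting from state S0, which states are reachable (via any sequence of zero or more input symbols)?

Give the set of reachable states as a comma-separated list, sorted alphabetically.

Answer: S0, S1, S2, S3

Derivation:
BFS from S0:
  visit S0: S0--a-->S3 (new), S0--b-->S3 (seen), S0--c-->S1 (new)
  visit S3: S3--a-->S1 (seen), S3--b-->S2 (new), S3--c-->S1 (seen)
  visit S1: S1--a-->S0 (seen), S1--b-->S3 (seen), S1--c-->S0 (seen)
  visit S2: S2--a-->S0 (seen), S2--b-->S0 (seen), S2--c-->S0 (seen)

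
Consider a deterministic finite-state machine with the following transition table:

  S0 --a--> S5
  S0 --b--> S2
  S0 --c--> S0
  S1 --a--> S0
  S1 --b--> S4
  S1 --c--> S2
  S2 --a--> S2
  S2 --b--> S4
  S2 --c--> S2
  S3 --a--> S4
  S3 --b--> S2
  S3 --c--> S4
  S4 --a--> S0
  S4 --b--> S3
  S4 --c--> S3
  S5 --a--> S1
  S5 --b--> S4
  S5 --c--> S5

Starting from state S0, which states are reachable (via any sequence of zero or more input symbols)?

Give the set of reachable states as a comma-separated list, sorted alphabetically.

Answer: S0, S1, S2, S3, S4, S5

Derivation:
BFS from S0:
  visit S0: S0--a-->S5 (new), S0--b-->S2 (new), S0--c-->S0 (seen)
  visit S5: S5--a-->S1 (new), S5--b-->S4 (new), S5--c-->S5 (seen)
  visit S2: S2--a-->S2 (seen), S2--b-->S4 (seen), S2--c-->S2 (seen)
  visit S1: S1--a-->S0 (seen), S1--b-->S4 (seen), S1--c-->S2 (seen)
  visit S4: S4--a-->S0 (seen), S4--b-->S3 (new), S4--c-->S3 (seen)
  visit S3: S3--a-->S4 (seen), S3--b-->S2 (seen), S3--c-->S4 (seen)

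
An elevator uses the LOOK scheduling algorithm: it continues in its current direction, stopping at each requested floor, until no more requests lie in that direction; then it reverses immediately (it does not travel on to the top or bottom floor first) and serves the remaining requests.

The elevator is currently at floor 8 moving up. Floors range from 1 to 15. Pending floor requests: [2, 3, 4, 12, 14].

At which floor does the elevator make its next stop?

Answer: 12

Derivation:
Current floor: 8, direction: up
Requests above: [12, 14]
Requests below: [2, 3, 4]
Moving up and requests lie above → nearest above is min([12, 14]) = 12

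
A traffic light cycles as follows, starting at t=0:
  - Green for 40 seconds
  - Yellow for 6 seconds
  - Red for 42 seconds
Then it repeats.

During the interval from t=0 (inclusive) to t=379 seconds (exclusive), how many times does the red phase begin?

Cycle = 40+6+42 = 88s
red phase starts at t = k*88 + 46 for k=0,1,2,...
Need k*88+46 < 379 → k < 3.784
k ∈ {0, ..., 3} → 4 starts

Answer: 4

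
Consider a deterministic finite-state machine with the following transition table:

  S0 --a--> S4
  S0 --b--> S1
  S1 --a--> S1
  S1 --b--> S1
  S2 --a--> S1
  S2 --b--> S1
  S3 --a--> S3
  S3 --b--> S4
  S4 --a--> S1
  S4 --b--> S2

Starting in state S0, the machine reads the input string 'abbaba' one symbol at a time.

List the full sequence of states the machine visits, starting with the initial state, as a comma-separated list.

Answer: S0, S4, S2, S1, S1, S1, S1

Derivation:
Start: S0
  read 'a': S0 --a--> S4
  read 'b': S4 --b--> S2
  read 'b': S2 --b--> S1
  read 'a': S1 --a--> S1
  read 'b': S1 --b--> S1
  read 'a': S1 --a--> S1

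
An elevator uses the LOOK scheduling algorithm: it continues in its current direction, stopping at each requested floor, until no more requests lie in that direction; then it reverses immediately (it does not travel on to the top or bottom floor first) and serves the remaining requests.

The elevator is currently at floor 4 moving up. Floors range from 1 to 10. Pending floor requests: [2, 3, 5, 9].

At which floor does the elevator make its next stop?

Answer: 5

Derivation:
Current floor: 4, direction: up
Requests above: [5, 9]
Requests below: [2, 3]
Moving up and requests lie above → nearest above is min([5, 9]) = 5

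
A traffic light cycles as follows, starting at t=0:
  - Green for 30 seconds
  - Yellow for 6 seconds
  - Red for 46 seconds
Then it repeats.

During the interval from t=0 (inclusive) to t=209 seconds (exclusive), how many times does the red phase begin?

Cycle = 30+6+46 = 82s
red phase starts at t = k*82 + 36 for k=0,1,2,...
Need k*82+36 < 209 → k < 2.110
k ∈ {0, ..., 2} → 3 starts

Answer: 3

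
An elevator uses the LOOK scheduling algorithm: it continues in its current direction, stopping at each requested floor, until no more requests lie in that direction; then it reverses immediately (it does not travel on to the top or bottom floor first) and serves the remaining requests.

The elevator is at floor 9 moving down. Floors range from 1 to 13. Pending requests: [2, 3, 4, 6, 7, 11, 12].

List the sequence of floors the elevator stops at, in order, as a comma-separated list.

Answer: 7, 6, 4, 3, 2, 11, 12

Derivation:
Current: 9, moving DOWN
Serve below first (descending): [7, 6, 4, 3, 2]
Then reverse, serve above (ascending): [11, 12]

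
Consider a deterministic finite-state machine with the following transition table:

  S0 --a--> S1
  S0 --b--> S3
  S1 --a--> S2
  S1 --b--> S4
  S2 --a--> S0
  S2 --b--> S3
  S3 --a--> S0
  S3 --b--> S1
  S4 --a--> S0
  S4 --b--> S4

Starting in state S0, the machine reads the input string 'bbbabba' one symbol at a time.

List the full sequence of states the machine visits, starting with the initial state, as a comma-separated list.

Start: S0
  read 'b': S0 --b--> S3
  read 'b': S3 --b--> S1
  read 'b': S1 --b--> S4
  read 'a': S4 --a--> S0
  read 'b': S0 --b--> S3
  read 'b': S3 --b--> S1
  read 'a': S1 --a--> S2

Answer: S0, S3, S1, S4, S0, S3, S1, S2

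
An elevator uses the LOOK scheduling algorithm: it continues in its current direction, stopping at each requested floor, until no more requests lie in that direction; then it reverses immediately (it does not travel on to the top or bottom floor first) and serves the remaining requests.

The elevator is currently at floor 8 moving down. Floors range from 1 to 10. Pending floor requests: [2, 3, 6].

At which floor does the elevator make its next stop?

Current floor: 8, direction: down
Requests above: []
Requests below: [2, 3, 6]
Moving down and requests lie below → nearest below is max([2, 3, 6]) = 6

Answer: 6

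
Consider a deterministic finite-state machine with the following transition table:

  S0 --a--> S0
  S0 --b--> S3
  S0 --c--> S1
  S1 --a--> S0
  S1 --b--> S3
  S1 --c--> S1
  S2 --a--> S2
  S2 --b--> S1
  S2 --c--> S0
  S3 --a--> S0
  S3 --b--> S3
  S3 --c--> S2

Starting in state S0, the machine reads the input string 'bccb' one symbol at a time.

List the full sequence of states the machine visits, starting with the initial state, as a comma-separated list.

Answer: S0, S3, S2, S0, S3

Derivation:
Start: S0
  read 'b': S0 --b--> S3
  read 'c': S3 --c--> S2
  read 'c': S2 --c--> S0
  read 'b': S0 --b--> S3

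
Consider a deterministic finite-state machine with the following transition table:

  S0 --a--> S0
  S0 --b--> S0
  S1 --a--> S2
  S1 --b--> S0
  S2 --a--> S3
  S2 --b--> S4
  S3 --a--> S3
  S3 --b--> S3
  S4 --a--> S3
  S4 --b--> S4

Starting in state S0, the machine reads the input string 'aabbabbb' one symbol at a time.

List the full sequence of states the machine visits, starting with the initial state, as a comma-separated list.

Start: S0
  read 'a': S0 --a--> S0
  read 'a': S0 --a--> S0
  read 'b': S0 --b--> S0
  read 'b': S0 --b--> S0
  read 'a': S0 --a--> S0
  read 'b': S0 --b--> S0
  read 'b': S0 --b--> S0
  read 'b': S0 --b--> S0

Answer: S0, S0, S0, S0, S0, S0, S0, S0, S0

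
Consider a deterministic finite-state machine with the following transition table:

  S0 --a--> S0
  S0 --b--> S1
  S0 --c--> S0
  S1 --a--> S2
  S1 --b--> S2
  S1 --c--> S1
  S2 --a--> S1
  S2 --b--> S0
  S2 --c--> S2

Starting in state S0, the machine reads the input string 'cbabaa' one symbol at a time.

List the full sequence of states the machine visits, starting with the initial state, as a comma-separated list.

Answer: S0, S0, S1, S2, S0, S0, S0

Derivation:
Start: S0
  read 'c': S0 --c--> S0
  read 'b': S0 --b--> S1
  read 'a': S1 --a--> S2
  read 'b': S2 --b--> S0
  read 'a': S0 --a--> S0
  read 'a': S0 --a--> S0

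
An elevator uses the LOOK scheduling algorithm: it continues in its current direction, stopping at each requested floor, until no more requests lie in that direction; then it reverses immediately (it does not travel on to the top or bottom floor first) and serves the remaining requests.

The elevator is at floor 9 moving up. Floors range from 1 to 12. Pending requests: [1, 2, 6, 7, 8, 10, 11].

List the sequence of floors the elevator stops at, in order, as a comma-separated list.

Current: 9, moving UP
Serve above first (ascending): [10, 11]
Then reverse, serve below (descending): [8, 7, 6, 2, 1]

Answer: 10, 11, 8, 7, 6, 2, 1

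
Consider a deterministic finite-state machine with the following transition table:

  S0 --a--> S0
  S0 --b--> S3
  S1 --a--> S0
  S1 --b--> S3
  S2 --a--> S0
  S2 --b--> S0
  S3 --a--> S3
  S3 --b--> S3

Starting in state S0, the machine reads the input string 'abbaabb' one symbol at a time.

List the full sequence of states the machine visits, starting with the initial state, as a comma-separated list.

Answer: S0, S0, S3, S3, S3, S3, S3, S3

Derivation:
Start: S0
  read 'a': S0 --a--> S0
  read 'b': S0 --b--> S3
  read 'b': S3 --b--> S3
  read 'a': S3 --a--> S3
  read 'a': S3 --a--> S3
  read 'b': S3 --b--> S3
  read 'b': S3 --b--> S3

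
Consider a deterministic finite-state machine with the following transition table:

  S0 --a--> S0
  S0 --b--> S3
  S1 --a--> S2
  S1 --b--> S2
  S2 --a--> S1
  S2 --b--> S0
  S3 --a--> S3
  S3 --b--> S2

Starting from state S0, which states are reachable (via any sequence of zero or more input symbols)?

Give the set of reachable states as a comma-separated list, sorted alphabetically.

BFS from S0:
  visit S0: S0--a-->S0 (seen), S0--b-->S3 (new)
  visit S3: S3--a-->S3 (seen), S3--b-->S2 (new)
  visit S2: S2--a-->S1 (new), S2--b-->S0 (seen)
  visit S1: S1--a-->S2 (seen), S1--b-->S2 (seen)

Answer: S0, S1, S2, S3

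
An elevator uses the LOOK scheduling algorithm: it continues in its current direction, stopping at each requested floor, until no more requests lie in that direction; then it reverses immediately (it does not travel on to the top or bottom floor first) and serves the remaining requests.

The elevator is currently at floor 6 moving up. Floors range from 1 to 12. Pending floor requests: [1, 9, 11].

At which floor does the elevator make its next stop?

Current floor: 6, direction: up
Requests above: [9, 11]
Requests below: [1]
Moving up and requests lie above → nearest above is min([9, 11]) = 9

Answer: 9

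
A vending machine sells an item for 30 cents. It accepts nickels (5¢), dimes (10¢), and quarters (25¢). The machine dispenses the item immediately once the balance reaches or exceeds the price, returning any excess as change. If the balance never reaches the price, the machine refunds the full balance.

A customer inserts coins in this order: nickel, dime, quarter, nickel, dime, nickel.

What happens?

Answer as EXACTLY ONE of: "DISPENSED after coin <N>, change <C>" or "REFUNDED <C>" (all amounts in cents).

Answer: DISPENSED after coin 3, change 10

Derivation:
Price: 30¢
Coin 1 (nickel, 5¢): balance = 5¢
Coin 2 (dime, 10¢): balance = 15¢
Coin 3 (quarter, 25¢): balance = 40¢
  → balance >= price → DISPENSE, change = 40 - 30 = 10¢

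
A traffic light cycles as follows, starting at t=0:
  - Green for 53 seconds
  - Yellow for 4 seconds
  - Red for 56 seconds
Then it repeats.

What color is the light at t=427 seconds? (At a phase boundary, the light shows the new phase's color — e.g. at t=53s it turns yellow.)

Answer: red

Derivation:
Cycle length = 53 + 4 + 56 = 113s
t = 427, phase_t = 427 mod 113 = 88
88 >= 57 → RED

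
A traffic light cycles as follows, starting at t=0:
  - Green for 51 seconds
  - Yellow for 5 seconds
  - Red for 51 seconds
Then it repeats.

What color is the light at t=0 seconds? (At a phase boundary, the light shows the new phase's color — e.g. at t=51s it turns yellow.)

Answer: green

Derivation:
Cycle length = 51 + 5 + 51 = 107s
t = 0, phase_t = 0 mod 107 = 0
0 < 51 (green end) → GREEN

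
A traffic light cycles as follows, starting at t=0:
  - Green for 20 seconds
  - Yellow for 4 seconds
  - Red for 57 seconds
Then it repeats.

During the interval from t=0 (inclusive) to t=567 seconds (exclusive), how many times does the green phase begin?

Answer: 7

Derivation:
Cycle = 20+4+57 = 81s
green phase starts at t = k*81 + 0 for k=0,1,2,...
Need k*81+0 < 567 → k < 7.000
k ∈ {0, ..., 6} → 7 starts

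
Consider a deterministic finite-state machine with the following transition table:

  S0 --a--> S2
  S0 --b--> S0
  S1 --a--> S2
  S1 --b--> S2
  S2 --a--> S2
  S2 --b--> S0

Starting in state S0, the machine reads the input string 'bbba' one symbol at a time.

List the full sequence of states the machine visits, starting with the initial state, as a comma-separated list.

Start: S0
  read 'b': S0 --b--> S0
  read 'b': S0 --b--> S0
  read 'b': S0 --b--> S0
  read 'a': S0 --a--> S2

Answer: S0, S0, S0, S0, S2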